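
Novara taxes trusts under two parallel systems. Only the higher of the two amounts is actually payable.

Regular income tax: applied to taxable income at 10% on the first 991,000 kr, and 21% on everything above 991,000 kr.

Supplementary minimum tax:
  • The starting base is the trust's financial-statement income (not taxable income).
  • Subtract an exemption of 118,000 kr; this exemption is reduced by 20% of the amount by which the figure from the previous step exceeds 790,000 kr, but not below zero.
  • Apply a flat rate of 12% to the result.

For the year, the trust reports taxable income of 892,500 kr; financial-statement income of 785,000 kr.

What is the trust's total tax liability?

89,250 kr

Regular income tax:
  892,500 kr × 10% = 89,250 kr

Supplementary minimum tax:
  Base (financial-statement income): 785,000 kr
  Exemption: 785,000 kr ≤ 790,000 kr, so full 118,000 kr applies
  Base: 785,000 kr − 118,000 kr = 667,000 kr
  667,000 kr × 12% = 80,040 kr

89,250 kr > 80,040 kr, so the regular income tax governs.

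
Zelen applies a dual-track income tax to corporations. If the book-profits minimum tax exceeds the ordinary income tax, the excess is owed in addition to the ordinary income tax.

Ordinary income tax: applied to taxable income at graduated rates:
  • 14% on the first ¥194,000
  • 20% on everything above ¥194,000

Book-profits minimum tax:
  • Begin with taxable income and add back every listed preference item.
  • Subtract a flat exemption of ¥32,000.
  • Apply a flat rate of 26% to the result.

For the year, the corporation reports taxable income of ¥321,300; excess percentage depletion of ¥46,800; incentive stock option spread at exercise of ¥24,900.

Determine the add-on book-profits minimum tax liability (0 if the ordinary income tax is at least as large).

¥41,240

Book-profits minimum tax:
  Adjusted income: ¥321,300 + ¥46,800 + ¥24,900 = ¥393,000
  Less exemption ¥32,000 → base ¥361,000
  ¥361,000 × 26% = ¥93,860

Ordinary income tax:
  ¥194,000 × 14% = ¥27,160
  ¥127,300 × 20% = ¥25,460
  → ¥52,620

Excess of book-profits minimum tax over ordinary income tax: ¥93,860 − ¥52,620 = ¥41,240.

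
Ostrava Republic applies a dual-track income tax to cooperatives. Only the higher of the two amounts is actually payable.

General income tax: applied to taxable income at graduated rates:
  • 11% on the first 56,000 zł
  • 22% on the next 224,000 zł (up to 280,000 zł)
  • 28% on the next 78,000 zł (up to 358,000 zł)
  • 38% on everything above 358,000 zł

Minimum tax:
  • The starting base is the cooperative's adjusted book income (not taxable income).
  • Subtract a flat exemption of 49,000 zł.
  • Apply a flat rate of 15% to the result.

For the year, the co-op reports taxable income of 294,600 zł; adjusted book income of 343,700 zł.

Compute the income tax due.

General income tax:
  56,000 zł × 11% = 6,160 zł
  224,000 zł × 22% = 49,280 zł
  14,600 zł × 28% = 4,088 zł
  → 59,528 zł

Minimum tax:
  Base (adjusted book income): 343,700 zł
  Less exemption 49,000 zł → base 294,700 zł
  294,700 zł × 15% = 44,205 zł

59,528 zł > 44,205 zł, so the general income tax governs.

59,528 zł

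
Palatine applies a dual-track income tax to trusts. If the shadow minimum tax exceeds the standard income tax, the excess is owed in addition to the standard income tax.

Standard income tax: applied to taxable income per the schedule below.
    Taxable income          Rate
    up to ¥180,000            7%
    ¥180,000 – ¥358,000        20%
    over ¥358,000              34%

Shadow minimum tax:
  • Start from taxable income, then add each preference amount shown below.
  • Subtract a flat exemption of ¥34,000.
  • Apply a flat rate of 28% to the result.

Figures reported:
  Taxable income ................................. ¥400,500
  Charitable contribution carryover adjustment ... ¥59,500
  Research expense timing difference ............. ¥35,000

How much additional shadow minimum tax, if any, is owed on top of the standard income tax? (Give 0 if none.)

¥66,430

Standard income tax:
  ¥180,000 × 7% = ¥12,600
  ¥178,000 × 20% = ¥35,600
  ¥42,500 × 34% = ¥14,450
  → ¥62,650

Shadow minimum tax:
  Adjusted income: ¥400,500 + ¥59,500 + ¥35,000 = ¥495,000
  Less exemption ¥34,000 → base ¥461,000
  ¥461,000 × 28% = ¥129,080

Excess of shadow minimum tax over standard income tax: ¥129,080 − ¥62,650 = ¥66,430.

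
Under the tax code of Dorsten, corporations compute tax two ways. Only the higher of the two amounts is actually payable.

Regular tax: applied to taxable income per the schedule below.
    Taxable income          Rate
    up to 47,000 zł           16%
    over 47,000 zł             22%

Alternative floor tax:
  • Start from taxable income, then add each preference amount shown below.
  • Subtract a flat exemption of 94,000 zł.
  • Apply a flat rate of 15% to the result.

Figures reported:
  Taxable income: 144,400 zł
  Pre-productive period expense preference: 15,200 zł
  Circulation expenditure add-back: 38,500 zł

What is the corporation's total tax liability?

28,948 zł

Alternative floor tax:
  Adjusted income: 144,400 zł + 15,200 zł + 38,500 zł = 198,100 zł
  Less exemption 94,000 zł → base 104,100 zł
  104,100 zł × 15% = 15,615 zł

Regular tax:
  47,000 zł × 16% = 7,520 zł
  97,400 zł × 22% = 21,428 zł
  → 28,948 zł

28,948 zł > 15,615 zł, so the regular tax governs.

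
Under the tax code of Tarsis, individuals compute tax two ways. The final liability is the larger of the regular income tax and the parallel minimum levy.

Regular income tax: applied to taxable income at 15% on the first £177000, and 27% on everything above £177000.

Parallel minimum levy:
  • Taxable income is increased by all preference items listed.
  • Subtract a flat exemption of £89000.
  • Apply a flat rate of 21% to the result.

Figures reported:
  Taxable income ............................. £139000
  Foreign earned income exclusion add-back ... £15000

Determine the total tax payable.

Parallel minimum levy:
  Adjusted income: £139000 + £15000 = £154000
  Less exemption £89000 → base £65000
  £65000 × 21% = £13650

Regular income tax:
  £139000 × 15% = £20850

£20850 > £13650, so the regular income tax governs.

£20850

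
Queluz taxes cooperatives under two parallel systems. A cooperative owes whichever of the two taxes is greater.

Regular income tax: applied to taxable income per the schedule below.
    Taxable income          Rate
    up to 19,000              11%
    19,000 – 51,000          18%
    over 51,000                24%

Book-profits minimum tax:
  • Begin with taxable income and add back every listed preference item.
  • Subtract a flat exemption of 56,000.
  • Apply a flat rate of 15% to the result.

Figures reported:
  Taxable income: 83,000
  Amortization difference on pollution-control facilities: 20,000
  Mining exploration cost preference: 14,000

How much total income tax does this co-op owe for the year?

Book-profits minimum tax:
  Adjusted income: 83,000 + 20,000 + 14,000 = 117,000
  Less exemption 56,000 → base 61,000
  61,000 × 15% = 9,150

Regular income tax:
  19,000 × 11% = 2,090
  32,000 × 18% = 5,760
  32,000 × 24% = 7,680
  → 15,530

15,530 > 9,150, so the regular income tax governs.

15,530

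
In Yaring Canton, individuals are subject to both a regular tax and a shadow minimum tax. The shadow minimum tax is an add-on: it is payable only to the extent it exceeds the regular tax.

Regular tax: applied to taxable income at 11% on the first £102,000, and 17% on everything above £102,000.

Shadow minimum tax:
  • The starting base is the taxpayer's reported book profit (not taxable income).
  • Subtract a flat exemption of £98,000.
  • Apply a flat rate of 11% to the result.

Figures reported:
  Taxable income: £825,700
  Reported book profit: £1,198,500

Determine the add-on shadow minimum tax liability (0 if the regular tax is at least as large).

Regular tax:
  £102,000 × 11% = £11,220
  £723,700 × 17% = £123,029
  → £134,249

Shadow minimum tax:
  Base (reported book profit): £1,198,500
  Less exemption £98,000 → base £1,100,500
  £1,100,500 × 11% = £121,055

£121,055 ≤ £134,249, so no add-on is due.

£0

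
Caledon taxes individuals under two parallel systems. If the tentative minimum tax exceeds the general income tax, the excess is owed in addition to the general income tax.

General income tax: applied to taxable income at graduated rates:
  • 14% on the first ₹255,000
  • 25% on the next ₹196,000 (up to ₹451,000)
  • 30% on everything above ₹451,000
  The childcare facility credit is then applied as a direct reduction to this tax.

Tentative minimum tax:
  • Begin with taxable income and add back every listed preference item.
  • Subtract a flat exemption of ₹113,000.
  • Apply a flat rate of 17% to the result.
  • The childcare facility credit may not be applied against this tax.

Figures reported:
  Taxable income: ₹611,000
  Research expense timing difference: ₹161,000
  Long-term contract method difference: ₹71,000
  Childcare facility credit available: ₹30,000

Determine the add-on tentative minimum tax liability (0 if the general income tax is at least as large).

₹21,400

Tentative minimum tax:
  Adjusted income: ₹611,000 + ₹161,000 + ₹71,000 = ₹843,000
  Less exemption ₹113,000 → base ₹730,000
  ₹730,000 × 17% = ₹124,100

General income tax:
  ₹255,000 × 14% = ₹35,700
  ₹196,000 × 25% = ₹49,000
  ₹160,000 × 30% = ₹48,000
  → ₹132,700
  Less childcare facility credit ₹30,000 → ₹102,700

Excess of tentative minimum tax over general income tax: ₹124,100 − ₹102,700 = ₹21,400.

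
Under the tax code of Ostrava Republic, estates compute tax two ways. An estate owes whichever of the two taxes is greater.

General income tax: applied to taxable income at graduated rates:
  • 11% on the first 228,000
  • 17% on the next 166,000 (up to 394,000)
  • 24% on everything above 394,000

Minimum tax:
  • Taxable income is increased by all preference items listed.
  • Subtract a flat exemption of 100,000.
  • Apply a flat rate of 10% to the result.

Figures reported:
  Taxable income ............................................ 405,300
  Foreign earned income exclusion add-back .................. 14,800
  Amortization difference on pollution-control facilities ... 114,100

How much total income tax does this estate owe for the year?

General income tax:
  228,000 × 11% = 25,080
  166,000 × 17% = 28,220
  11,300 × 24% = 2,712
  → 56,012

Minimum tax:
  Adjusted income: 405,300 + 14,800 + 114,100 = 534,200
  Less exemption 100,000 → base 434,200
  434,200 × 10% = 43,420

56,012 > 43,420, so the general income tax governs.

56,012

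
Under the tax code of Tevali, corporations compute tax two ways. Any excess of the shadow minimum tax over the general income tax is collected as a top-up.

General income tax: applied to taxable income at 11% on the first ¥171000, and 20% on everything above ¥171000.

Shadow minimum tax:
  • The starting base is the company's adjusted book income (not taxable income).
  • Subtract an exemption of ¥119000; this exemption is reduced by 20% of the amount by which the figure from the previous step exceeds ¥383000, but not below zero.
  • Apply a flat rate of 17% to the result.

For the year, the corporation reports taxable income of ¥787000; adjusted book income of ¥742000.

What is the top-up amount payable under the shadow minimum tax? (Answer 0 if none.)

¥0

General income tax:
  ¥171000 × 11% = ¥18810
  ¥616000 × 20% = ¥123200
  → ¥142010

Shadow minimum tax:
  Base (adjusted book income): ¥742000
  Exemption: ¥119000 − 20% × (¥742000 − ¥383000) = ¥119000 − ¥71800 = ¥47200
  Base: ¥742000 − ¥47200 = ¥694800
  ¥694800 × 17% = ¥118116

¥118116 ≤ ¥142010, so no add-on is due.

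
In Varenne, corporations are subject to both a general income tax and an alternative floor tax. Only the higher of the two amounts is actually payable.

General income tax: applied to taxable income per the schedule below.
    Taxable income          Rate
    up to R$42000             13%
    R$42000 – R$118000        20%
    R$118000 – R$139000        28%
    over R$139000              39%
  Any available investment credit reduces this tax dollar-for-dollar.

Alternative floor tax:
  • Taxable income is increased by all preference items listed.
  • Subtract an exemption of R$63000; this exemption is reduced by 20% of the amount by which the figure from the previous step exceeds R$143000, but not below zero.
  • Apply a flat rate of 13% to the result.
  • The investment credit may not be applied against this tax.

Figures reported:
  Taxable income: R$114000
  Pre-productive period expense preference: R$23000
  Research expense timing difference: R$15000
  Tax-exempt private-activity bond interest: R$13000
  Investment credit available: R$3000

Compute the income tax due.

Alternative floor tax:
  Adjusted income: R$114000 + R$23000 + R$15000 + R$13000 = R$165000
  Exemption: R$63000 − 20% × (R$165000 − R$143000) = R$63000 − R$4400 = R$58600
  Base: R$165000 − R$58600 = R$106400
  R$106400 × 13% = R$13832

General income tax:
  R$42000 × 13% = R$5460
  R$72000 × 20% = R$14400
  → R$19860
  Less investment credit R$3000 → R$16860

R$16860 > R$13832, so the general income tax governs.

R$16860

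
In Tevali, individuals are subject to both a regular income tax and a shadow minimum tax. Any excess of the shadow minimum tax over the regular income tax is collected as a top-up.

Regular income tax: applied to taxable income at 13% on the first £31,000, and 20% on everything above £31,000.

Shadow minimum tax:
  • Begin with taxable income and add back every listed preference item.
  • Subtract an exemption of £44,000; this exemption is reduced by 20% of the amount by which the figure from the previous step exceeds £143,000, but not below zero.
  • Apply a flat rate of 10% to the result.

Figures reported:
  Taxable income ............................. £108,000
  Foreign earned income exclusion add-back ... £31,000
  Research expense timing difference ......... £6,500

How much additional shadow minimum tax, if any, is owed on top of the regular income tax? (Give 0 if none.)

£0

Regular income tax:
  £31,000 × 13% = £4,030
  £77,000 × 20% = £15,400
  → £19,430

Shadow minimum tax:
  Adjusted income: £108,000 + £31,000 + £6,500 = £145,500
  Exemption: £44,000 − 20% × (£145,500 − £143,000) = £44,000 − £500 = £43,500
  Base: £145,500 − £43,500 = £102,000
  £102,000 × 10% = £10,200

£10,200 ≤ £19,430, so no add-on is due.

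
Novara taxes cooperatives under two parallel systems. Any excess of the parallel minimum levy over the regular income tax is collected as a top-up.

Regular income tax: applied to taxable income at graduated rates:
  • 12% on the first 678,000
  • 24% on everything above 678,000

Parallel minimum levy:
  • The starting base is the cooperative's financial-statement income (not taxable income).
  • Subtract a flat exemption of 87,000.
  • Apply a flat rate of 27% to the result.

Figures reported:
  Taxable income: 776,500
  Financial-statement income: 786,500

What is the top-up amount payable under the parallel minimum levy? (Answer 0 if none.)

Parallel minimum levy:
  Base (financial-statement income): 786,500
  Less exemption 87,000 → base 699,500
  699,500 × 27% = 188,865

Regular income tax:
  678,000 × 12% = 81,360
  98,500 × 24% = 23,640
  → 105,000

Excess of parallel minimum levy over regular income tax: 188,865 − 105,000 = 83,865.

83,865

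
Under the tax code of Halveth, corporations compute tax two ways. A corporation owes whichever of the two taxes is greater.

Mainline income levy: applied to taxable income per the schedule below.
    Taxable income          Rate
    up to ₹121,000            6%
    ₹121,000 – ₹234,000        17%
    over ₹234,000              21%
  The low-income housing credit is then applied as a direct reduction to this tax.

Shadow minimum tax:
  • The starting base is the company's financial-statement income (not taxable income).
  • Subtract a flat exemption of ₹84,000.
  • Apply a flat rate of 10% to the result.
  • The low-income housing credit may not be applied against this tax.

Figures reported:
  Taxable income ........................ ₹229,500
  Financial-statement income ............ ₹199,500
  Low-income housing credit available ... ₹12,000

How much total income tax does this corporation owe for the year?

Shadow minimum tax:
  Base (financial-statement income): ₹199,500
  Less exemption ₹84,000 → base ₹115,500
  ₹115,500 × 10% = ₹11,550

Mainline income levy:
  ₹121,000 × 6% = ₹7,260
  ₹108,500 × 17% = ₹18,445
  → ₹25,705
  Less low-income housing credit ₹12,000 → ₹13,705

₹13,705 > ₹11,550, so the mainline income levy governs.

₹13,705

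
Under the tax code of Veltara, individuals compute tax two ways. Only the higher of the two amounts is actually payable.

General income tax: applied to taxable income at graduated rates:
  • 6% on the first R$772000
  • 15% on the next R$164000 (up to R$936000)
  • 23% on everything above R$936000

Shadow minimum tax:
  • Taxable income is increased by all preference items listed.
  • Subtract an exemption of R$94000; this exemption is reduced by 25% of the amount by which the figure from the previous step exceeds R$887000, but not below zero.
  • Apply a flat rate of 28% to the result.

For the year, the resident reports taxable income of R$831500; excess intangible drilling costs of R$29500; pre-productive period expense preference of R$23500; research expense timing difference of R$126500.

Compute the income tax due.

R$265440

Shadow minimum tax:
  Adjusted income: R$831500 + R$29500 + R$23500 + R$126500 = R$1011000
  Exemption: R$94000 − 25% × (R$1011000 − R$887000) = R$94000 − R$31000 = R$63000
  Base: R$1011000 − R$63000 = R$948000
  R$948000 × 28% = R$265440

General income tax:
  R$772000 × 6% = R$46320
  R$59500 × 15% = R$8925
  → R$55245

R$265440 > R$55245, so the shadow minimum tax is the binding amount.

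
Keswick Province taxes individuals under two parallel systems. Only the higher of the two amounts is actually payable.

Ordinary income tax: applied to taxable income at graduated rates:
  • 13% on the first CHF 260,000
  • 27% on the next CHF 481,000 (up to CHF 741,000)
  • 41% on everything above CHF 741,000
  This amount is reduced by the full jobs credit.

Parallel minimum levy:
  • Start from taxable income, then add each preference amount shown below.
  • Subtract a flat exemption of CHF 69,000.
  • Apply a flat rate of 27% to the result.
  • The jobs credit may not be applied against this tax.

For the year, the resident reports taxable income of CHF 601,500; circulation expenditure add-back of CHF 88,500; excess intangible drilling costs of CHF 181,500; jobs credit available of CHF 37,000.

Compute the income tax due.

CHF 216,675

Parallel minimum levy:
  Adjusted income: CHF 601,500 + CHF 88,500 + CHF 181,500 = CHF 871,500
  Less exemption CHF 69,000 → base CHF 802,500
  CHF 802,500 × 27% = CHF 216,675

Ordinary income tax:
  CHF 260,000 × 13% = CHF 33,800
  CHF 341,500 × 27% = CHF 92,205
  → CHF 126,005
  Less jobs credit CHF 37,000 → CHF 89,005

CHF 216,675 > CHF 89,005, so the parallel minimum levy is the binding amount.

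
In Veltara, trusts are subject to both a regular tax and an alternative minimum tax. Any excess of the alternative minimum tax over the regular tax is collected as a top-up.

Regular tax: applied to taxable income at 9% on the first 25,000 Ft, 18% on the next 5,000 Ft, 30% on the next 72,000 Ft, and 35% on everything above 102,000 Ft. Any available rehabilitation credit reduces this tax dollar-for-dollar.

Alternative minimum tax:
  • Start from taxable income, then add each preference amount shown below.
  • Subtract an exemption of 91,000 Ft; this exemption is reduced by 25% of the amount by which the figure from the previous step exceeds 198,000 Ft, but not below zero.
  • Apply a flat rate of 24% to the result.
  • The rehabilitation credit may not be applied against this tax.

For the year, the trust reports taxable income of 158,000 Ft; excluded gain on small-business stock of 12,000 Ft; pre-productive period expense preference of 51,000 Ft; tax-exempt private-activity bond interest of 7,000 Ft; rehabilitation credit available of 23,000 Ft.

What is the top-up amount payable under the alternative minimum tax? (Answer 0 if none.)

Regular tax:
  25,000 Ft × 9% = 2,250 Ft
  5,000 Ft × 18% = 900 Ft
  72,000 Ft × 30% = 21,600 Ft
  56,000 Ft × 35% = 19,600 Ft
  → 44,350 Ft
  Less rehabilitation credit 23,000 Ft → 21,350 Ft

Alternative minimum tax:
  Adjusted income: 158,000 Ft + 12,000 Ft + 51,000 Ft + 7,000 Ft = 228,000 Ft
  Exemption: 91,000 Ft − 25% × (228,000 Ft − 198,000 Ft) = 91,000 Ft − 7,500 Ft = 83,500 Ft
  Base: 228,000 Ft − 83,500 Ft = 144,500 Ft
  144,500 Ft × 24% = 34,680 Ft

Excess of alternative minimum tax over regular tax: 34,680 Ft − 21,350 Ft = 13,330 Ft.

13,330 Ft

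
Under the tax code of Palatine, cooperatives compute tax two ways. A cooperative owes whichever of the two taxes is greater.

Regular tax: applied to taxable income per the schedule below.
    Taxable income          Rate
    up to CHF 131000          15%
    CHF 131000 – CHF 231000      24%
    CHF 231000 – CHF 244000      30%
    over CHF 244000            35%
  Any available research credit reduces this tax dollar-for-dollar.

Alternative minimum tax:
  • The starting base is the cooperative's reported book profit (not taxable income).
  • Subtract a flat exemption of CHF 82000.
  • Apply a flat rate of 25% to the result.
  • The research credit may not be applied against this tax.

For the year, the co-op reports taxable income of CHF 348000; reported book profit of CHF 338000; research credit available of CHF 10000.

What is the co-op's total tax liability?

CHF 73950

Regular tax:
  CHF 131000 × 15% = CHF 19650
  CHF 100000 × 24% = CHF 24000
  CHF 13000 × 30% = CHF 3900
  CHF 104000 × 35% = CHF 36400
  → CHF 83950
  Less research credit CHF 10000 → CHF 73950

Alternative minimum tax:
  Base (reported book profit): CHF 338000
  Less exemption CHF 82000 → base CHF 256000
  CHF 256000 × 25% = CHF 64000

CHF 73950 > CHF 64000, so the regular tax governs.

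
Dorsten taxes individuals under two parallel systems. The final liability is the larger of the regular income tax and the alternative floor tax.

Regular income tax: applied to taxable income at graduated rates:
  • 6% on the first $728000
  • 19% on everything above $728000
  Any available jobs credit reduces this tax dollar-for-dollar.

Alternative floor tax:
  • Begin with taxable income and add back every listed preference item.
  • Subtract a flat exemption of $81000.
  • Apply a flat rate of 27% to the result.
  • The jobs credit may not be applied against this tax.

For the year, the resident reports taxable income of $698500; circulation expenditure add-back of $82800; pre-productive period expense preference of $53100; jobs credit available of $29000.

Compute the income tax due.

$203418

Alternative floor tax:
  Adjusted income: $698500 + $82800 + $53100 = $834400
  Less exemption $81000 → base $753400
  $753400 × 27% = $203418

Regular income tax:
  $698500 × 6% = $41910
  Less jobs credit $29000 → $12910

$203418 > $12910, so the alternative floor tax is the binding amount.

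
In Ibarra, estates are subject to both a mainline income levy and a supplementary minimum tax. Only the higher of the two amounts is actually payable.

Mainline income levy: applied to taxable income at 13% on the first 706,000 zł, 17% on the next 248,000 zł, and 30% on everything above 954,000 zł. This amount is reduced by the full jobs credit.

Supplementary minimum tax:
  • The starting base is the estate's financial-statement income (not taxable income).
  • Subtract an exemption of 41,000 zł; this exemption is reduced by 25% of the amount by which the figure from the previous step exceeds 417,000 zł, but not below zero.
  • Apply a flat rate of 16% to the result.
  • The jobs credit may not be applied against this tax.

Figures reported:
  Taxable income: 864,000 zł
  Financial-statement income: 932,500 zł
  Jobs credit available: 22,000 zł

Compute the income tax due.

Supplementary minimum tax:
  Base (financial-statement income): 932,500 zł
  Exemption: 25% × (932,500 zł − 417,000 zł) = 128,875 zł ≥ 41,000 zł, so the exemption is fully phased out
  Base: 932,500 zł − 0 zł = 932,500 zł
  932,500 zł × 16% = 149,200 zł

Mainline income levy:
  706,000 zł × 13% = 91,780 zł
  158,000 zł × 17% = 26,860 zł
  → 118,640 zł
  Less jobs credit 22,000 zł → 96,640 zł

149,200 zł > 96,640 zł, so the supplementary minimum tax is the binding amount.

149,200 zł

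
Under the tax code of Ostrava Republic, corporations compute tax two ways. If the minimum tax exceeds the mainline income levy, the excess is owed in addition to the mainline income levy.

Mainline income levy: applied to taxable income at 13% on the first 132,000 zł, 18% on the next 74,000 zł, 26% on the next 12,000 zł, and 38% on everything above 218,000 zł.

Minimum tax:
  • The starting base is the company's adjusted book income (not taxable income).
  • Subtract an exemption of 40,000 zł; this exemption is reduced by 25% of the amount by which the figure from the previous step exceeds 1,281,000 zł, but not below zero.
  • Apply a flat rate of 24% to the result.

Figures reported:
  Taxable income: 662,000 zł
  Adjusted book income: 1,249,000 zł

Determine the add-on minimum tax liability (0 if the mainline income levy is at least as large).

Mainline income levy:
  132,000 zł × 13% = 17,160 zł
  74,000 zł × 18% = 13,320 zł
  12,000 zł × 26% = 3,120 zł
  444,000 zł × 38% = 168,720 zł
  → 202,320 zł

Minimum tax:
  Base (adjusted book income): 1,249,000 zł
  Exemption: 1,249,000 zł ≤ 1,281,000 zł, so full 40,000 zł applies
  Base: 1,249,000 zł − 40,000 zł = 1,209,000 zł
  1,209,000 zł × 24% = 290,160 zł

Excess of minimum tax over mainline income levy: 290,160 zł − 202,320 zł = 87,840 zł.

87,840 zł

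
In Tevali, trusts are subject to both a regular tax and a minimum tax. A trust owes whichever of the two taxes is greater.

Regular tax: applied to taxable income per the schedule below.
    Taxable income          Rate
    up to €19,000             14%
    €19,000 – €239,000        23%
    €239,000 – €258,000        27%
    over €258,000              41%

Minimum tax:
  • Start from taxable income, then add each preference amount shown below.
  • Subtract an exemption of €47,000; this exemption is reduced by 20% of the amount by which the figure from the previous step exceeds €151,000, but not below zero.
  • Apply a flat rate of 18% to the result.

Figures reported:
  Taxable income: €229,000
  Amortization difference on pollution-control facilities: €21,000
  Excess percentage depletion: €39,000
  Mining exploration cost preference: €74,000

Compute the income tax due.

€64,512

Regular tax:
  €19,000 × 14% = €2,660
  €210,000 × 23% = €48,300
  → €50,960

Minimum tax:
  Adjusted income: €229,000 + €21,000 + €39,000 + €74,000 = €363,000
  Exemption: €47,000 − 20% × (€363,000 − €151,000) = €47,000 − €42,400 = €4,600
  Base: €363,000 − €4,600 = €358,400
  €358,400 × 18% = €64,512

€64,512 > €50,960, so the minimum tax is the binding amount.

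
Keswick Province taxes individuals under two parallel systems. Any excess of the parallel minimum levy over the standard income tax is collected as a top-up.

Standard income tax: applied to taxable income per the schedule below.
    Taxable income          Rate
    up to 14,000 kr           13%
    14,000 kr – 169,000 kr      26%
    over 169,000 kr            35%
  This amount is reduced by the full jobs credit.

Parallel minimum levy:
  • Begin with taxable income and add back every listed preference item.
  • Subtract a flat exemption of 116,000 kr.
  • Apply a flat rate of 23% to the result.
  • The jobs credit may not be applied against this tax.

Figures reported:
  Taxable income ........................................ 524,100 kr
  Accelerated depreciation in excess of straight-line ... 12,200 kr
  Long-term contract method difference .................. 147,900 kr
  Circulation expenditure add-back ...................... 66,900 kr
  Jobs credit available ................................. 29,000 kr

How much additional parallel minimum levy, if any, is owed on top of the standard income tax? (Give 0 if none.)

8,668 kr

Standard income tax:
  14,000 kr × 13% = 1,820 kr
  155,000 kr × 26% = 40,300 kr
  355,100 kr × 35% = 124,285 kr
  → 166,405 kr
  Less jobs credit 29,000 kr → 137,405 kr

Parallel minimum levy:
  Adjusted income: 524,100 kr + 12,200 kr + 147,900 kr + 66,900 kr = 751,100 kr
  Less exemption 116,000 kr → base 635,100 kr
  635,100 kr × 23% = 146,073 kr

Excess of parallel minimum levy over standard income tax: 146,073 kr − 137,405 kr = 8,668 kr.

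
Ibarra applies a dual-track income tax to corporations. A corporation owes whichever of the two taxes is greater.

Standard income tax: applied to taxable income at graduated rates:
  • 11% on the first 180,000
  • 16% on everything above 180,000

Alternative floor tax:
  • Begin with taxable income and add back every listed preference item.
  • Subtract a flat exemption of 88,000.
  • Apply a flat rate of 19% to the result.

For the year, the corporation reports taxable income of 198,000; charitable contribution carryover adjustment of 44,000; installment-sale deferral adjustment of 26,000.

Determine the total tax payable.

34,200

Standard income tax:
  180,000 × 11% = 19,800
  18,000 × 16% = 2,880
  → 22,680

Alternative floor tax:
  Adjusted income: 198,000 + 44,000 + 26,000 = 268,000
  Less exemption 88,000 → base 180,000
  180,000 × 19% = 34,200

34,200 > 22,680, so the alternative floor tax is the binding amount.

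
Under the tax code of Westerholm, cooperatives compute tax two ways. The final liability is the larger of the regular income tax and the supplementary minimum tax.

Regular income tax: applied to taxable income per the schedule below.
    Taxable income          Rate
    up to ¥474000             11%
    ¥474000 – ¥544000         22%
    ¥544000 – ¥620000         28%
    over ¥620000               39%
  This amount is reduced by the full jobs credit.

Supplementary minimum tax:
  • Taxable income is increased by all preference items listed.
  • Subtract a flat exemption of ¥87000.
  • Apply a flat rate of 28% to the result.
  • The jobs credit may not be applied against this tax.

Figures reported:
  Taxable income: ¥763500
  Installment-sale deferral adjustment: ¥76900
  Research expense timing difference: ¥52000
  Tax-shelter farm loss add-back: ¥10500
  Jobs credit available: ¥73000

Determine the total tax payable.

Regular income tax:
  ¥474000 × 11% = ¥52140
  ¥70000 × 22% = ¥15400
  ¥76000 × 28% = ¥21280
  ¥143500 × 39% = ¥55965
  → ¥144785
  Less jobs credit ¥73000 → ¥71785

Supplementary minimum tax:
  Adjusted income: ¥763500 + ¥76900 + ¥52000 + ¥10500 = ¥902900
  Less exemption ¥87000 → base ¥815900
  ¥815900 × 28% = ¥228452

¥228452 > ¥71785, so the supplementary minimum tax is the binding amount.

¥228452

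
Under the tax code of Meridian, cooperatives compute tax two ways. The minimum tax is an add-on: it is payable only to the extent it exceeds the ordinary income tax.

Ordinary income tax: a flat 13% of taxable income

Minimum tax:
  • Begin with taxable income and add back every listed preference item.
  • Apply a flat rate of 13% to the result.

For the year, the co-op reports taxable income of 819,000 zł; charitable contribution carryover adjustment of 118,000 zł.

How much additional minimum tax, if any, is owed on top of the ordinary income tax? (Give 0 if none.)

15,340 zł

Ordinary income tax:
  819,000 zł × 13% = 106,470 zł

Minimum tax:
  Adjusted income: 819,000 zł + 118,000 zł = 937,000 zł
  937,000 zł × 13% = 121,810 zł

Excess of minimum tax over ordinary income tax: 121,810 zł − 106,470 zł = 15,340 zł.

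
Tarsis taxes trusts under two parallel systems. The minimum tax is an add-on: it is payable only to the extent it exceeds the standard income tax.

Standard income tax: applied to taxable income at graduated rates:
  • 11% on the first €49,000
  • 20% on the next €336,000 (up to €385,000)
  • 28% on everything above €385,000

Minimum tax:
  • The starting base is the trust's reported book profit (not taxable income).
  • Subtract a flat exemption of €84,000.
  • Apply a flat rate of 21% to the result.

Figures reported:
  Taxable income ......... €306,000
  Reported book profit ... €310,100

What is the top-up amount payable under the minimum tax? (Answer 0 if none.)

Minimum tax:
  Base (reported book profit): €310,100
  Less exemption €84,000 → base €226,100
  €226,100 × 21% = €47,481

Standard income tax:
  €49,000 × 11% = €5,390
  €257,000 × 20% = €51,400
  → €56,790

€47,481 ≤ €56,790, so no add-on is due.

€0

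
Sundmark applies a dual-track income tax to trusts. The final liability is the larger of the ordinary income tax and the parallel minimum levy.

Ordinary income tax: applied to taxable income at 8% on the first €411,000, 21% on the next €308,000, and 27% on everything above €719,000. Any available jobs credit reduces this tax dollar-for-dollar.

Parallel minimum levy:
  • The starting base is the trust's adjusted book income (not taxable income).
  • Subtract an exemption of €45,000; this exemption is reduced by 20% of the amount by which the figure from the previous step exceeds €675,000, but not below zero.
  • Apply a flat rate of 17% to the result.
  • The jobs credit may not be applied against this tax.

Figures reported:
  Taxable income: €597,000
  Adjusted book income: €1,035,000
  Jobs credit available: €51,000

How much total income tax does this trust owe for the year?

€175,950

Parallel minimum levy:
  Base (adjusted book income): €1,035,000
  Exemption: 20% × (€1,035,000 − €675,000) = €72,000 ≥ €45,000, so the exemption is fully phased out
  Base: €1,035,000 − €0 = €1,035,000
  €1,035,000 × 17% = €175,950

Ordinary income tax:
  €411,000 × 8% = €32,880
  €186,000 × 21% = €39,060
  → €71,940
  Less jobs credit €51,000 → €20,940

€175,950 > €20,940, so the parallel minimum levy is the binding amount.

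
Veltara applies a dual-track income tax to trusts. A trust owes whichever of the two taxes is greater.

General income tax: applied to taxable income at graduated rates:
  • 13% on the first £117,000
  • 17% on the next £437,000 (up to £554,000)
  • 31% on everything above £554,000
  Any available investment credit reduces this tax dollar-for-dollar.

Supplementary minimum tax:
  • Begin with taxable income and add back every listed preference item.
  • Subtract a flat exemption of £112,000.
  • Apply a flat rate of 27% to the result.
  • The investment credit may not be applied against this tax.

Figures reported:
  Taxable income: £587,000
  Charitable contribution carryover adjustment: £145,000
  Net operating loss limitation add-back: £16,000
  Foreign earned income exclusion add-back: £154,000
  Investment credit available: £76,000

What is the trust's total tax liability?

£213,300

Supplementary minimum tax:
  Adjusted income: £587,000 + £145,000 + £16,000 + £154,000 = £902,000
  Less exemption £112,000 → base £790,000
  £790,000 × 27% = £213,300

General income tax:
  £117,000 × 13% = £15,210
  £437,000 × 17% = £74,290
  £33,000 × 31% = £10,230
  → £99,730
  Less investment credit £76,000 → £23,730

£213,300 > £23,730, so the supplementary minimum tax is the binding amount.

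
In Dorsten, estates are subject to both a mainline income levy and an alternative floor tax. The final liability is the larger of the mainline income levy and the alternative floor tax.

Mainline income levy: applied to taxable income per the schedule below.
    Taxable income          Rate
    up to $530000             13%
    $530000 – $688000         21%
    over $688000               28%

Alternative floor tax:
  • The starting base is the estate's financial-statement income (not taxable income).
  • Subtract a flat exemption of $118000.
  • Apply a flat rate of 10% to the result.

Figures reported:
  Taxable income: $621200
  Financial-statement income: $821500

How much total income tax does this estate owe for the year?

$88052

Alternative floor tax:
  Base (financial-statement income): $821500
  Less exemption $118000 → base $703500
  $703500 × 10% = $70350

Mainline income levy:
  $530000 × 13% = $68900
  $91200 × 21% = $19152
  → $88052

$88052 > $70350, so the mainline income levy governs.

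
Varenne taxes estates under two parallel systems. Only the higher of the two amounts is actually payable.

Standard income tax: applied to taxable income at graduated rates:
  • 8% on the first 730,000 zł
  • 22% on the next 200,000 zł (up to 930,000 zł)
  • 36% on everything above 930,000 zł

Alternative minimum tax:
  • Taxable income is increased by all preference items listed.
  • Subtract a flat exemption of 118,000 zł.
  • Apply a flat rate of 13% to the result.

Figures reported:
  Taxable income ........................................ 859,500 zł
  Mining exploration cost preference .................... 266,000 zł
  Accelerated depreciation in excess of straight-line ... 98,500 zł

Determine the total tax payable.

Standard income tax:
  730,000 zł × 8% = 58,400 zł
  129,500 zł × 22% = 28,490 zł
  → 86,890 zł

Alternative minimum tax:
  Adjusted income: 859,500 zł + 266,000 zł + 98,500 zł = 1,224,000 zł
  Less exemption 118,000 zł → base 1,106,000 zł
  1,106,000 zł × 13% = 143,780 zł

143,780 zł > 86,890 zł, so the alternative minimum tax is the binding amount.

143,780 zł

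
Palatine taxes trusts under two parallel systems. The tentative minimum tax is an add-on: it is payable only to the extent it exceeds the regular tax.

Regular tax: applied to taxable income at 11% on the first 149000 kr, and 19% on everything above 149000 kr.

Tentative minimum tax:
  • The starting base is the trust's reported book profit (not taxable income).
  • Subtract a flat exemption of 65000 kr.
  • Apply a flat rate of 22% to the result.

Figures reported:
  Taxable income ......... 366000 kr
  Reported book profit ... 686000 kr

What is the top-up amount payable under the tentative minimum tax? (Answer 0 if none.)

Tentative minimum tax:
  Base (reported book profit): 686000 kr
  Less exemption 65000 kr → base 621000 kr
  621000 kr × 22% = 136620 kr

Regular tax:
  149000 kr × 11% = 16390 kr
  217000 kr × 19% = 41230 kr
  → 57620 kr

Excess of tentative minimum tax over regular tax: 136620 kr − 57620 kr = 79000 kr.

79000 kr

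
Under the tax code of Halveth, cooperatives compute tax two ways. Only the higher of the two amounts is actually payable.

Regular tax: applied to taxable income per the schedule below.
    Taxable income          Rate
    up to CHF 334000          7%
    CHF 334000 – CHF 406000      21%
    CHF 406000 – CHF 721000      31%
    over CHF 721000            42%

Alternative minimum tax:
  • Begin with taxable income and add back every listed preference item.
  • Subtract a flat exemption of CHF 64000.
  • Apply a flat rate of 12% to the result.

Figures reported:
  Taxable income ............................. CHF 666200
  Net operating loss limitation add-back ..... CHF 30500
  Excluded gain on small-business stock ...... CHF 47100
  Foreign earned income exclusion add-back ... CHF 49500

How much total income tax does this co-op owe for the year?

Alternative minimum tax:
  Adjusted income: CHF 666200 + CHF 30500 + CHF 47100 + CHF 49500 = CHF 793300
  Less exemption CHF 64000 → base CHF 729300
  CHF 729300 × 12% = CHF 87516

Regular tax:
  CHF 334000 × 7% = CHF 23380
  CHF 72000 × 21% = CHF 15120
  CHF 260200 × 31% = CHF 80662
  → CHF 119162

CHF 119162 > CHF 87516, so the regular tax governs.

CHF 119162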